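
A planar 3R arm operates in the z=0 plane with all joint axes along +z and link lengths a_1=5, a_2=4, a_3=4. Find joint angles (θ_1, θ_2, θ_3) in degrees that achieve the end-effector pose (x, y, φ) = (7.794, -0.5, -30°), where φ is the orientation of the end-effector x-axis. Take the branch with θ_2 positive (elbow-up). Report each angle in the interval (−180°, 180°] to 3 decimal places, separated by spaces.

wrist centre = target − a_3·(cos φ, sin φ) = (4.3299, 1.5000)
cos θ_2 = (20.9980−5²−4²)/(2·5·4) = -0.5000; θ_2 = 120.0033° (elbow-up)
β = atan2(1.5000,4.3299) = 19.1075°; ψ = atan2(3.4640,2.9998) = 49.1075°
θ_1 = β − ψ = -30.0000°
θ_3 = φ − θ_1 − θ_2 = -120.0033° (wrapped to (-180°,180°])

-30.000 120.003 -120.003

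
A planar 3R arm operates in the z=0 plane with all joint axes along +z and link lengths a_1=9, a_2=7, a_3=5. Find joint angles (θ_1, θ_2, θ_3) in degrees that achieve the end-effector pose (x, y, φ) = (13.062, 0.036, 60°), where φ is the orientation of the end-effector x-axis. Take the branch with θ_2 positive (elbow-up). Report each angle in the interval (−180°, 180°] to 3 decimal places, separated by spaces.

-60.001 90.002 29.999

wrist centre = target − a_3·(cos φ, sin φ) = (10.5620, -4.2941)
cos θ_2 = (129.9954−9²−7²)/(2·9·7) = -0.0000; θ_2 = 90.0021° (elbow-up)
β = atan2(-4.2941,10.5620) = -22.1249°; ψ = atan2(7.0000,8.9997) = 37.8758°
θ_1 = β − ψ = -60.0007°
θ_3 = φ − θ_1 − θ_2 = 29.9986° (wrapped to (-180°,180°])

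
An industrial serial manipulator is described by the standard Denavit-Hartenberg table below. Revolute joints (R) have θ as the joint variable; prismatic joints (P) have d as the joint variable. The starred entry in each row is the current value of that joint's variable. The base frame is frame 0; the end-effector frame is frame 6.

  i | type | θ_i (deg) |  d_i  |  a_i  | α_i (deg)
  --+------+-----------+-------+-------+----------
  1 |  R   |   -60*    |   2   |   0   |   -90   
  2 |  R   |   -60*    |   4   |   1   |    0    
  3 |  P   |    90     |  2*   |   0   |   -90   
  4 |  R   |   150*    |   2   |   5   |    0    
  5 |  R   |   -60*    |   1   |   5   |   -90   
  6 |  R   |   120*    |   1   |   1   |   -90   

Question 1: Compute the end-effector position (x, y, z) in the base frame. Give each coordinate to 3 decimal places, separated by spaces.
after link 1: o_1 = (0.0000, 0.0000, 2.0000)
after link 2: o_2 = (3.7141, 1.5670, 2.8660)
after link 3: o_3 = (5.4462, 2.5670, 2.8660)
after link 4: o_4 = (0.9061, 5.4306, 3.2990)
after link 5: o_5 = (-3.6740, 3.3636, 2.4330)
after link 6: o_6 = (-3.4575, 3.9886, 3.6830)

-3.458 3.989 3.683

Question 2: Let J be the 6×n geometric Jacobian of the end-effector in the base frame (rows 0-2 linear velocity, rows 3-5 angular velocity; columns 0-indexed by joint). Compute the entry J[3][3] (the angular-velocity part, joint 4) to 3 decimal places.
axis z_3 = (-0.2500,0.4330,-0.8660); lever o_n−o_3 = (-8.9037,1.4216,0.8170)
cross product → J_v[:, 3] = (1.5849,7.9151,3.5000)
J_ω[:, 3] = z_3
entry J[3][3] = -0.2500

-0.250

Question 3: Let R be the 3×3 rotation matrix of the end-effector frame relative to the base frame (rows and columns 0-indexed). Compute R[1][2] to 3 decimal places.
0.650

End-effector z-axis (col 2 of R) = (0.6250,0.6495,-0.4330)
R[1][2] = 0.6495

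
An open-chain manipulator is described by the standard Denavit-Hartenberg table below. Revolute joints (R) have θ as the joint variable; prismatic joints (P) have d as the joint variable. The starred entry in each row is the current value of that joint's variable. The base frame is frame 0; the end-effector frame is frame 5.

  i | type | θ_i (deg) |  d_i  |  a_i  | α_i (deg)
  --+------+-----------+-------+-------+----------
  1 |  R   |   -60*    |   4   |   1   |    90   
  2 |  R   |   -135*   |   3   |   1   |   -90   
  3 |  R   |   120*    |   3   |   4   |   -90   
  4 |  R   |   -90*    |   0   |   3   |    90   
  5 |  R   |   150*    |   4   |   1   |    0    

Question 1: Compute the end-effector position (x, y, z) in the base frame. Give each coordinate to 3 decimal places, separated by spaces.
after link 1: o_1 = (0.5000, -0.8660, 4.0000)
after link 2: o_2 = (-2.4516, -1.7537, 3.2929)
after link 3: o_3 = (2.3161, -3.0835, 2.5858)
after link 4: o_4 = (3.3768, -4.9206, 0.4645)
after link 5: o_5 = (-0.6999, -5.2877, -0.0312)

-0.700 -5.288 -0.031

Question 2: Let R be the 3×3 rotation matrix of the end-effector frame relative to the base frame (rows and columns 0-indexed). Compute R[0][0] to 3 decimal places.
-0.370

End-effector x-axis (col 0 of R) = (-0.3696,0.1402,0.9186)
R[0][0] = -0.3696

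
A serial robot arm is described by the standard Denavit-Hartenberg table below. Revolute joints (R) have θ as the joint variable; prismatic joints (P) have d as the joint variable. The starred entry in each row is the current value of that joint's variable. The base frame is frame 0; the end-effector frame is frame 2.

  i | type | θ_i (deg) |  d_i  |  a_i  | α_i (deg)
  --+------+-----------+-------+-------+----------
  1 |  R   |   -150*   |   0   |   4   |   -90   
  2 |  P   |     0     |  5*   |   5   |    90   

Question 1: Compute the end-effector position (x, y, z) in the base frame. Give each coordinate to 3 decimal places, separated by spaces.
-5.294 -8.830 0.000

after link 1: o_1 = (-3.4641, -2.0000, 0.0000)
after link 2: o_2 = (-5.2942, -8.8301, 0.0000)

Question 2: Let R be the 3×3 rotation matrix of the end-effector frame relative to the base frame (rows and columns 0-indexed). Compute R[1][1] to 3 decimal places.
-0.866

End-effector y-axis (col 1 of R) = (0.5000,-0.8660,0.0000)
R[1][1] = -0.8660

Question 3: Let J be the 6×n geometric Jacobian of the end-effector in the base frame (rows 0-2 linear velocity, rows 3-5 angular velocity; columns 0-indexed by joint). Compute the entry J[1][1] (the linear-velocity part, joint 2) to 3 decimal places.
-0.866

prismatic axis z_1 = (0.5000,-0.8660,0.0000)
J_v[:, 1] = z_1; J_ω[:, 1] = (0,0,0)
entry J[1][1] = -0.8660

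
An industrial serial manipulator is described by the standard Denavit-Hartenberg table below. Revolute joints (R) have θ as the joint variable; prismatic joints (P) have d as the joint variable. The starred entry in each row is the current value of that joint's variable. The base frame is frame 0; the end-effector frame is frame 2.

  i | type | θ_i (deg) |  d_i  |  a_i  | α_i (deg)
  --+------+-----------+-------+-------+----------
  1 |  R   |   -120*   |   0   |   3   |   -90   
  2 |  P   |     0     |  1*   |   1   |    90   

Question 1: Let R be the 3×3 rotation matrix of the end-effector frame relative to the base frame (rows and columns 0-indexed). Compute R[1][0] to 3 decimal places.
End-effector x-axis (col 0 of R) = (-0.5000,-0.8660,0.0000)
R[1][0] = -0.8660

-0.866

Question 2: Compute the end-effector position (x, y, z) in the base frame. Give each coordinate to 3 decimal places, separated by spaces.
-1.134 -3.964 0.000

after link 1: o_1 = (-1.5000, -2.5981, 0.0000)
after link 2: o_2 = (-1.1340, -3.9641, 0.0000)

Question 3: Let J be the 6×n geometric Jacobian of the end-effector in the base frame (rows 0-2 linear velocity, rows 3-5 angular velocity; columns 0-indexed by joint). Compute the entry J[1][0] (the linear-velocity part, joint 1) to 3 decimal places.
axis z_0 = ẑ; lever o_n−o_0 = (-1.1340,-3.9641,0.0000)
cross product → J_v[:, 0] = (3.9641,-1.1340,0.0000)
J_ω[:, 0] = z_0
entry J[1][0] = -1.1340

-1.134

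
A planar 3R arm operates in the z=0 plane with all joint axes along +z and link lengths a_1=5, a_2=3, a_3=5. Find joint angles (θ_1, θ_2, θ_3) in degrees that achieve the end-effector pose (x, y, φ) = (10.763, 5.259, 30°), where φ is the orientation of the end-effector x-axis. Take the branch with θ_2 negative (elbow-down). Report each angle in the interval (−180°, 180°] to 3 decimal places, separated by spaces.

45.005 -60.013 45.008

wrist centre = target − a_3·(cos φ, sin φ) = (6.4329, 2.7590)
cos θ_2 = (48.9939−5²−3²)/(2·5·3) = 0.4998; θ_2 = -60.0134° (elbow-down)
β = atan2(2.7590,6.4329) = 23.2140°; ψ = atan2(-2.5984,6.4994) = -21.7913°
θ_1 = β − ψ = 45.0053°
θ_3 = φ − θ_1 − θ_2 = 45.0080° (wrapped to (-180°,180°])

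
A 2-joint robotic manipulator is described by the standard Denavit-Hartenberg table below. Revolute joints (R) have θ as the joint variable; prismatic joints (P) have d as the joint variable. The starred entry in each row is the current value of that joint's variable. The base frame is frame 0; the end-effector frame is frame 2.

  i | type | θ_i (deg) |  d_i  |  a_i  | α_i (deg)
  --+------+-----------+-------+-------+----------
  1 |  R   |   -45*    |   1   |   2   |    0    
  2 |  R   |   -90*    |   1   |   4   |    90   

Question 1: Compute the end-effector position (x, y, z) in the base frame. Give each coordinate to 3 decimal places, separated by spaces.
after link 1: o_1 = (1.4142, -1.4142, 1.0000)
after link 2: o_2 = (-1.4142, -4.2426, 2.0000)

-1.414 -4.243 2.000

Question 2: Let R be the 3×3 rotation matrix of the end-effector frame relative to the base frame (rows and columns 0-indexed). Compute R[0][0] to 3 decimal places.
End-effector x-axis (col 0 of R) = (-0.7071,-0.7071,0.0000)
R[0][0] = -0.7071

-0.707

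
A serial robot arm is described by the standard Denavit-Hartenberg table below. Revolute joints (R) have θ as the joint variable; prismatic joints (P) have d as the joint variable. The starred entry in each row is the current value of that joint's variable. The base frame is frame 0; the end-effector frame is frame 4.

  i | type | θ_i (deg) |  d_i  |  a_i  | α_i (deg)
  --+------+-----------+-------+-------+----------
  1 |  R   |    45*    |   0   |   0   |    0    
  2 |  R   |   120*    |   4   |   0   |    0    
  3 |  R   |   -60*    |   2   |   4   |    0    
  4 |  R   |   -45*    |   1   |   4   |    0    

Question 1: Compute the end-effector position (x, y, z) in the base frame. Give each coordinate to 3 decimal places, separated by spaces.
after link 1: o_1 = (0.0000, 0.0000, 0.0000)
after link 2: o_2 = (0.0000, 0.0000, 4.0000)
after link 3: o_3 = (-1.0353, 3.8637, 6.0000)
after link 4: o_4 = (0.9647, 7.3278, 7.0000)

0.965 7.328 7.000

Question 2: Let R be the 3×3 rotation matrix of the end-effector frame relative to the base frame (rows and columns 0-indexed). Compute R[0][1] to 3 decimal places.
End-effector y-axis (col 1 of R) = (-0.8660,0.5000,0.0000)
R[0][1] = -0.8660

-0.866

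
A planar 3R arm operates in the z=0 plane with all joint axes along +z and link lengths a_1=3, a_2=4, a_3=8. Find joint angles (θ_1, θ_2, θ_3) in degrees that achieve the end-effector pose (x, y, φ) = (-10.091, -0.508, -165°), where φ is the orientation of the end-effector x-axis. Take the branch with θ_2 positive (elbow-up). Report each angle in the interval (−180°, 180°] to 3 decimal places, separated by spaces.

wrist centre = target − a_3·(cos φ, sin φ) = (-2.3636, 1.5626)
cos θ_2 = (8.0281−3²−4²)/(2·3·4) = -0.7072; θ_2 = 135.0044° (elbow-up)
β = atan2(1.5626,-2.3636) = 146.5316°; ψ = atan2(2.8282,0.1714) = 86.5328°
θ_1 = β − ψ = 59.9989°
θ_3 = φ − θ_1 − θ_2 = -0.0032° (wrapped to (-180°,180°])

59.999 135.004 -0.003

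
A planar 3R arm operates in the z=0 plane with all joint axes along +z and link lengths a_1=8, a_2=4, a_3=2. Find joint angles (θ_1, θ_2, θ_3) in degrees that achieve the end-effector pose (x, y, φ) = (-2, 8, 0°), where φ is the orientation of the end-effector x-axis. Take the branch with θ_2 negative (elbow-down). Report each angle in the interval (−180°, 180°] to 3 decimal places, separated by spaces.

143.130 -90.000 -53.130

wrist centre = target − a_3·(cos φ, sin φ) = (-4.0000, 8.0000)
cos θ_2 = (80.0000−8²−4²)/(2·8·4) = 0.0000; θ_2 = -90.0000° (elbow-down)
β = atan2(8.0000,-4.0000) = 116.5651°; ψ = atan2(-4.0000,8.0000) = -26.5651°
θ_1 = β − ψ = 143.1301°
θ_3 = φ − θ_1 − θ_2 = -53.1301° (wrapped to (-180°,180°])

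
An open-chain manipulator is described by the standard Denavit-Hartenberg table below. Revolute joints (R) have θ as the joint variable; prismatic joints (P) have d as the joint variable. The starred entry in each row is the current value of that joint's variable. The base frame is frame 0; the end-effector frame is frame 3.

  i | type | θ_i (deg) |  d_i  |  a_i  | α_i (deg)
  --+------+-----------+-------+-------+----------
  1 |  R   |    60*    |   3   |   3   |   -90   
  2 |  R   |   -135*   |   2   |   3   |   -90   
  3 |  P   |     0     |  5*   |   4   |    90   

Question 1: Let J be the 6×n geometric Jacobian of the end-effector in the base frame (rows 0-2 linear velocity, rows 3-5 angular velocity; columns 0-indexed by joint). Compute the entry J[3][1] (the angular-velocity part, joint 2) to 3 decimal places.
-0.866

axis z_1 = (-0.8660,0.5000,0.0000); lever o_n−o_1 = (-2.4392,-0.2247,8.4853)
cross product → J_v[:, 1] = (4.2426,7.3485,1.4142)
J_ω[:, 1] = z_1
entry J[3][1] = -0.8660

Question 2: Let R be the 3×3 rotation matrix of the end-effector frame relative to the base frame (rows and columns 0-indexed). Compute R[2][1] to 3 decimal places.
0.707

End-effector y-axis (col 1 of R) = (0.3536,0.6124,0.7071)
R[2][1] = 0.7071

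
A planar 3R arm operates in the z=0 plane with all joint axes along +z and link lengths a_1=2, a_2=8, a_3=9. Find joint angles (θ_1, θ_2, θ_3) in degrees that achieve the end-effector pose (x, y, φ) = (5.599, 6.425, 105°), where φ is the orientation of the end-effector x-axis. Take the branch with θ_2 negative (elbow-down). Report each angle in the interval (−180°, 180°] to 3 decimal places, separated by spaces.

wrist centre = target − a_3·(cos φ, sin φ) = (7.9284, -2.2683)
cos θ_2 = (68.0044−2²−8²)/(2·2·8) = 0.0001; θ_2 = -89.9921° (elbow-down)
β = atan2(-2.2683,7.9284) = -15.9660°; ψ = atan2(-8.0000,2.0011) = -75.9563°
θ_1 = β − ψ = 59.9903°
θ_3 = φ − θ_1 − θ_2 = 135.0018° (wrapped to (-180°,180°])

59.990 -89.992 135.002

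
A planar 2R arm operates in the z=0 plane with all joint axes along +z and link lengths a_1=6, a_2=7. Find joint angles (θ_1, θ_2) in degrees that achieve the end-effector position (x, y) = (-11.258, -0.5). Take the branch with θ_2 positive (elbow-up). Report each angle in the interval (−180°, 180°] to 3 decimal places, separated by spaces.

cos θ_2 = (126.9926−6²−7²)/(2·6·7) = 0.4999; θ_2 = 60.0059° (elbow-up)
β = atan2(-0.5000,-11.2580) = -177.4570°; ψ = atan2(6.0625,9.4994) = 32.5462°
θ_1 = β − ψ = -210.0032°

149.997 60.006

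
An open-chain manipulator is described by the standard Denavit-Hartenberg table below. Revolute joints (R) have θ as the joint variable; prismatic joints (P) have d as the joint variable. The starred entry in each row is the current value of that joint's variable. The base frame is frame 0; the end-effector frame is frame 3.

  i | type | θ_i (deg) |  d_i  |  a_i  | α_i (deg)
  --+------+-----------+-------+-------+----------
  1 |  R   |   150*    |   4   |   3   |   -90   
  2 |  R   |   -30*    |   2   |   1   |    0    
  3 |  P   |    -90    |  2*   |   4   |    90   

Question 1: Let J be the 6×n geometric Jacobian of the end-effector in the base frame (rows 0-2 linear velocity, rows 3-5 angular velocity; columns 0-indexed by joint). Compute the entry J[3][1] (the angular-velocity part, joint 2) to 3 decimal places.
axis z_1 = (-0.5000,-0.8660,0.0000); lever o_n−o_1 = (-1.0179,-4.0311,3.9641)
cross product → J_v[:, 1] = (-3.4330,1.9821,1.1340)
J_ω[:, 1] = z_1
entry J[3][1] = -0.5000

-0.500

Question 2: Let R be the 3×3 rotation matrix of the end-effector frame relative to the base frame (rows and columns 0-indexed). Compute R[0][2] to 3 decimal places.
End-effector z-axis (col 2 of R) = (0.7500,-0.4330,-0.5000)
R[0][2] = 0.7500

0.750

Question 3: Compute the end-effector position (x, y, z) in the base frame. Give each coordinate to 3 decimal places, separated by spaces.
after link 1: o_1 = (-2.5981, 1.5000, 4.0000)
after link 2: o_2 = (-4.3481, 0.2010, 4.5000)
after link 3: o_3 = (-3.6160, -2.5311, 7.9641)

-3.616 -2.531 7.964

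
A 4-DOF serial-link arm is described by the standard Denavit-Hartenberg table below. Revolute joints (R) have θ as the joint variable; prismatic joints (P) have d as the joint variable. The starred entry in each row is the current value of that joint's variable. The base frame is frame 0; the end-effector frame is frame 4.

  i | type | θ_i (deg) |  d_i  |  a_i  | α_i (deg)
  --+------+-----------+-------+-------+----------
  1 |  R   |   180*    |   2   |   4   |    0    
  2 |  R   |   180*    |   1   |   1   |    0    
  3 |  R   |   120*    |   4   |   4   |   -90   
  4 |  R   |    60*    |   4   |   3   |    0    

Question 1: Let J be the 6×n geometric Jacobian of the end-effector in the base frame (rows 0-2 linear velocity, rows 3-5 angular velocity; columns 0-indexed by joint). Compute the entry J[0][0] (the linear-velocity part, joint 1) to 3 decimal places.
axis z_0 = ẑ; lever o_n−o_0 = (-9.2141,2.7631,4.4019)
cross product → J_v[:, 0] = (-2.7631,-9.2141,0.0000)
J_ω[:, 0] = z_0
entry J[0][0] = -2.7631

-2.763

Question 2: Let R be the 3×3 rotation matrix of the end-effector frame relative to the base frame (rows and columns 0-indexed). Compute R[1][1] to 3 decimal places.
End-effector y-axis (col 1 of R) = (0.4330,-0.7500,-0.5000)
R[1][1] = -0.7500

-0.750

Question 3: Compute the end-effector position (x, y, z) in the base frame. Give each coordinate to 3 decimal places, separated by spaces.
-9.214 2.763 4.402

after link 1: o_1 = (-4.0000, 0.0000, 2.0000)
after link 2: o_2 = (-3.0000, 0.0000, 3.0000)
after link 3: o_3 = (-5.0000, 3.4641, 7.0000)
after link 4: o_4 = (-9.2141, 2.7631, 4.4019)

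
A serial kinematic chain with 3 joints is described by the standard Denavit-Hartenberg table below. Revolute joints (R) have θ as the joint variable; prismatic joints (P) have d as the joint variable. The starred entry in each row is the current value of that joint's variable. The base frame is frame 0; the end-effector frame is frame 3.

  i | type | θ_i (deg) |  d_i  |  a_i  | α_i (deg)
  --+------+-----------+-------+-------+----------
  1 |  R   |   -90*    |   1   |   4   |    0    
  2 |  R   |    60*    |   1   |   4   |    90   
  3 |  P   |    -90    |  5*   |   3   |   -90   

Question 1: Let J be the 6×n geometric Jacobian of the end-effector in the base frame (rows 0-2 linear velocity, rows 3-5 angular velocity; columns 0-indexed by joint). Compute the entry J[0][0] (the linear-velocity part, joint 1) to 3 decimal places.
10.330

axis z_0 = ẑ; lever o_n−o_0 = (0.9641,-10.3301,-1.0000)
cross product → J_v[:, 0] = (10.3301,0.9641,-0.0000)
J_ω[:, 0] = z_0
entry J[0][0] = 10.3301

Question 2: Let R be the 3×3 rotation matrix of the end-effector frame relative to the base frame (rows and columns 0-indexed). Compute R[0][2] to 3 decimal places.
0.866

End-effector z-axis (col 2 of R) = (0.8660,-0.5000,0.0000)
R[0][2] = 0.8660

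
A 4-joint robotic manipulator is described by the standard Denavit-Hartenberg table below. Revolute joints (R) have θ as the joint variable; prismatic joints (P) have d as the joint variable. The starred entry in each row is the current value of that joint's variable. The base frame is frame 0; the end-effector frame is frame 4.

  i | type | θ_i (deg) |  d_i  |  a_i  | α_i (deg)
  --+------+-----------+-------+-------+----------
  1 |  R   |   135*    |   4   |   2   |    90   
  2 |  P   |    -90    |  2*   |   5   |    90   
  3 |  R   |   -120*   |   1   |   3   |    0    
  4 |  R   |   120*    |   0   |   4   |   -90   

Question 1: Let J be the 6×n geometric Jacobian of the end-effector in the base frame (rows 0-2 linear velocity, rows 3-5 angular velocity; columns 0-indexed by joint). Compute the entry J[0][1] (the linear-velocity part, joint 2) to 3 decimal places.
prismatic axis z_1 = (0.7071,0.7071,0.0000)
J_v[:, 1] = z_1; J_ω[:, 1] = (0,0,0)
entry J[0][1] = 0.7071

0.707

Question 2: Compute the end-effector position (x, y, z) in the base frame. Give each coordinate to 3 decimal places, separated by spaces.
-1.130 0.284 -3.500

after link 1: o_1 = (-1.4142, 1.4142, 4.0000)
after link 2: o_2 = (0.0000, 2.8284, -1.0000)
after link 3: o_3 = (-1.1300, 0.2842, 0.5000)
after link 4: o_4 = (-1.1300, 0.2842, -3.5000)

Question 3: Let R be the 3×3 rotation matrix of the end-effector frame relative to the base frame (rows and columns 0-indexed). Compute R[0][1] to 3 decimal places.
-0.707

End-effector y-axis (col 1 of R) = (-0.7071,0.7071,0.0000)
R[0][1] = -0.7071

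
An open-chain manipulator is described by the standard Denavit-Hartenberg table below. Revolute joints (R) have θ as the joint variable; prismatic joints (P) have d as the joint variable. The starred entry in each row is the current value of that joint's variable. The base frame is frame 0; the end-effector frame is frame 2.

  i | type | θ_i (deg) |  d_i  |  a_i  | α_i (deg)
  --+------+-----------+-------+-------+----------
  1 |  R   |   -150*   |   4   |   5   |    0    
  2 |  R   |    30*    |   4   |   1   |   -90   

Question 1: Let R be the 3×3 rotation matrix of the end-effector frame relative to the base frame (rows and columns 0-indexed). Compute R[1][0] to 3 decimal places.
-0.866

End-effector x-axis (col 0 of R) = (-0.5000,-0.8660,0.0000)
R[1][0] = -0.8660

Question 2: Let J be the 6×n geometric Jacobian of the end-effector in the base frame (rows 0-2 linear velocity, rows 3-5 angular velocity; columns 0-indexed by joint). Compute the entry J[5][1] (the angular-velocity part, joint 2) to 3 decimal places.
1.000

axis z_1 = (0.0000,0.0000,1.0000); lever o_n−o_1 = (-0.5000,-0.8660,4.0000)
cross product → J_v[:, 1] = (0.8660,-0.5000,0.0000)
J_ω[:, 1] = z_1
entry J[5][1] = 1.0000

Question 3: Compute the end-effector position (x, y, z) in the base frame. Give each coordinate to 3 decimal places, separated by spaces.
-4.830 -3.366 8.000

after link 1: o_1 = (-4.3301, -2.5000, 4.0000)
after link 2: o_2 = (-4.8301, -3.3660, 8.0000)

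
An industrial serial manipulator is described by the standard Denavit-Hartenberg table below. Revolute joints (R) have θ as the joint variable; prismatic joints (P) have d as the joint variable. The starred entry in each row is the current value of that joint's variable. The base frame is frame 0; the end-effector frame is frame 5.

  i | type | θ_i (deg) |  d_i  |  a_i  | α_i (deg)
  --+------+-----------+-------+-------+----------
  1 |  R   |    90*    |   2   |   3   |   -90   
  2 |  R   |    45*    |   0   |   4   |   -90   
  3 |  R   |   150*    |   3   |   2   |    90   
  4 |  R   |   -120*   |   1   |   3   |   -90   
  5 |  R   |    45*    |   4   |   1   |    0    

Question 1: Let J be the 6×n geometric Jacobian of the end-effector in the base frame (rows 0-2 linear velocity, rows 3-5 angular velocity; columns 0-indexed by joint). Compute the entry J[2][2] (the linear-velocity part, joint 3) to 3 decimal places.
axis z_2 = (-0.0000,-0.7071,-0.7071); lever o_n−o_2 = (2.0589,-0.5444,3.6705)
cross product → J_v[:, 2] = (-2.9804,-1.4559,1.4559)
J_ω[:, 2] = z_2
entry J[2][2] = 1.4559

1.456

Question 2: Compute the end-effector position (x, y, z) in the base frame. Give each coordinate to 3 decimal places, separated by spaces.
2.059 5.284 2.842

after link 1: o_1 = (0.0000, 3.0000, 2.0000)
after link 2: o_2 = (0.0000, 5.8284, -0.8284)
after link 3: o_3 = (1.0000, 2.4824, -1.7250)
after link 4: o_4 = (1.1160, 5.5916, -1.1600)
after link 5: o_5 = (2.0589, 5.2840, 2.8420)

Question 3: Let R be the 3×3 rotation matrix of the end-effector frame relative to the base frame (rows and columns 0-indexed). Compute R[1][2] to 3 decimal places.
End-effector z-axis (col 2 of R) = (0.4330,-0.1768,0.8839)
R[1][2] = -0.1768

-0.177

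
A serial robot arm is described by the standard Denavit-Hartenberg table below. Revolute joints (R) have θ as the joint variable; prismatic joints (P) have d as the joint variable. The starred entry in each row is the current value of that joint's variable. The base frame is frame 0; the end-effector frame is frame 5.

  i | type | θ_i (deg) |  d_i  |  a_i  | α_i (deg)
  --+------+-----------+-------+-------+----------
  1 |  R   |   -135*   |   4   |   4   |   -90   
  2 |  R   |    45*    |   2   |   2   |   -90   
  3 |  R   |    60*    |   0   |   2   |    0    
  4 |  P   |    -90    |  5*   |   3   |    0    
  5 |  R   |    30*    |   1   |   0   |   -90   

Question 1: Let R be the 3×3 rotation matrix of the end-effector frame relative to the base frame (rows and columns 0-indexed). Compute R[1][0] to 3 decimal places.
End-effector x-axis (col 0 of R) = (-0.5000,-0.5000,-0.7071)
R[1][0] = -0.5000

-0.500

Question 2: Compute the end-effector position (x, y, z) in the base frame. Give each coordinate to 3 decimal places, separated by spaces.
-1.377 -3.878 -4.201

after link 1: o_1 = (-2.8284, -2.8284, 4.0000)
after link 2: o_2 = (-2.4142, -5.2426, 2.5858)
after link 3: o_3 = (-4.1390, -4.5179, 1.8787)
after link 4: o_4 = (-1.8773, -4.3776, -3.4940)
after link 5: o_5 = (-1.3773, -3.8776, -4.2011)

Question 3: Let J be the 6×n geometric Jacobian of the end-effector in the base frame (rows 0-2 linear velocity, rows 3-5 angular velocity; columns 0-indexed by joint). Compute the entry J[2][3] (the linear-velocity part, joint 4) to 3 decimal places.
prismatic axis z_3 = (0.5000,0.5000,-0.7071)
J_v[:, 3] = z_3; J_ω[:, 3] = (0,0,0)
entry J[2][3] = -0.7071

-0.707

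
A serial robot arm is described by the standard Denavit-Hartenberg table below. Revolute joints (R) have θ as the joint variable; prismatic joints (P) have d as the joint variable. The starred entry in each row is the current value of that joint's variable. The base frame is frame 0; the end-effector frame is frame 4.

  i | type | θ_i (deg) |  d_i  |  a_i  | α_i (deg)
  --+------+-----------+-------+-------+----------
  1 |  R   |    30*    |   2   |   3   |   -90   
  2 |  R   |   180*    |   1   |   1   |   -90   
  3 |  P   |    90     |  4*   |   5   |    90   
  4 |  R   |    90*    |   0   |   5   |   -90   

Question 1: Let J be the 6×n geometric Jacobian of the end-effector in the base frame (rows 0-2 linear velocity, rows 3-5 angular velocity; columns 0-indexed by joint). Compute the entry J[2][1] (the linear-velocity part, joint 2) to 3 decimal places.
axis z_1 = (-0.5000,0.8660,0.0000); lever o_n−o_1 = (1.1340,-3.9641,9.0000)
cross product → J_v[:, 1] = (7.7942,4.5000,1.0000)
J_ω[:, 1] = z_1
entry J[2][1] = 1.0000

1.000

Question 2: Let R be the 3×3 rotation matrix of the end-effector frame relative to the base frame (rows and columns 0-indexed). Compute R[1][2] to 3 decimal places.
0.866

End-effector z-axis (col 2 of R) = (-0.5000,0.8660,0.0000)
R[1][2] = 0.8660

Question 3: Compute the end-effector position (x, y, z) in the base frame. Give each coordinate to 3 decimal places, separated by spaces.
after link 1: o_1 = (2.5981, 1.5000, 2.0000)
after link 2: o_2 = (1.2321, 1.8660, 2.0000)
after link 3: o_3 = (3.7321, -2.4641, 6.0000)
after link 4: o_4 = (3.7321, -2.4641, 11.0000)

3.732 -2.464 11.000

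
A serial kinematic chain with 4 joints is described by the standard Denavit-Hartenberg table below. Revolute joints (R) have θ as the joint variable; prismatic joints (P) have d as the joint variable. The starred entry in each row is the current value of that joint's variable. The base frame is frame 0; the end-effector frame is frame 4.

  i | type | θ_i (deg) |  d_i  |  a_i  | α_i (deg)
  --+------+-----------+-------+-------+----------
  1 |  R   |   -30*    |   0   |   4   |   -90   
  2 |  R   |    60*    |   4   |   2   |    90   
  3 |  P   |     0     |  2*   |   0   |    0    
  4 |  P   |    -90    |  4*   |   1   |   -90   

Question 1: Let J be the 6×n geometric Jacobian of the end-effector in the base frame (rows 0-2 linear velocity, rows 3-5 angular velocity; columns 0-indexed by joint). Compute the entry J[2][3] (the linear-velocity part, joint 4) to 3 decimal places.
prismatic axis z_3 = (0.7500,-0.4330,0.5000)
J_v[:, 3] = z_3; J_ω[:, 3] = (0,0,0)
entry J[2][3] = 0.5000

0.500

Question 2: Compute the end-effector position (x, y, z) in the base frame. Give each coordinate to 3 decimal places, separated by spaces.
10.330 -2.500 1.268

after link 1: o_1 = (3.4641, -2.0000, 0.0000)
after link 2: o_2 = (6.3301, 0.9641, -1.7321)
after link 3: o_3 = (7.8301, 0.0981, -0.7321)
after link 4: o_4 = (10.3301, -2.5000, 1.2679)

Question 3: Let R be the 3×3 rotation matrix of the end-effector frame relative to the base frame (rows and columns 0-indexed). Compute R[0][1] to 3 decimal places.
-0.750

End-effector y-axis (col 1 of R) = (-0.7500,0.4330,-0.5000)
R[0][1] = -0.7500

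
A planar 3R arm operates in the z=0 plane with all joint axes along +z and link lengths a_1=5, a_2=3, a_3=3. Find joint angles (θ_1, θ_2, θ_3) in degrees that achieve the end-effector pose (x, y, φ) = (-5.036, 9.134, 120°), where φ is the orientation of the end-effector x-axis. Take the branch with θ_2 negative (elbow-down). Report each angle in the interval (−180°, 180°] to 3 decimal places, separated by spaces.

wrist centre = target − a_3·(cos φ, sin φ) = (-3.5360, 6.5359)
cos θ_2 = (55.2216−5²−3²)/(2·5·3) = 0.7074; θ_2 = -44.9773° (elbow-down)
β = atan2(6.5359,-3.5360) = 118.4138°; ψ = atan2(-2.1205,7.1222) = -16.5798°
θ_1 = β − ψ = 134.9937°
θ_3 = φ − θ_1 − θ_2 = 29.9836° (wrapped to (-180°,180°])

134.994 -44.977 29.984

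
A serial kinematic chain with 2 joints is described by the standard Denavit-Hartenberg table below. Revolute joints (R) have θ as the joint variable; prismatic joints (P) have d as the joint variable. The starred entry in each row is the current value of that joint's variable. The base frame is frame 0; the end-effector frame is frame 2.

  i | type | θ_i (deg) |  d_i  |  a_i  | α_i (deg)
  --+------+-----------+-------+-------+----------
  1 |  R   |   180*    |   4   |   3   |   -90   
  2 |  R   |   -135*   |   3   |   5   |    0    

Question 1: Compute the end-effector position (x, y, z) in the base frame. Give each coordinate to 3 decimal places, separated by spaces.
after link 1: o_1 = (-3.0000, 0.0000, 4.0000)
after link 2: o_2 = (0.5355, -3.0000, 7.5355)

0.536 -3.000 7.536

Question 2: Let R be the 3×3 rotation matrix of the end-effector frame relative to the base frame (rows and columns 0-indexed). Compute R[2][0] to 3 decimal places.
End-effector x-axis (col 0 of R) = (0.7071,-0.0000,0.7071)
R[2][0] = 0.7071

0.707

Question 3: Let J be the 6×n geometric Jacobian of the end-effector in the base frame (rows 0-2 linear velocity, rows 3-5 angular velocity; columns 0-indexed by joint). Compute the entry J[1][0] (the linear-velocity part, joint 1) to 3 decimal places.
0.536

axis z_0 = ẑ; lever o_n−o_0 = (0.5355,-3.0000,7.5355)
cross product → J_v[:, 0] = (3.0000,0.5355,-0.0000)
J_ω[:, 0] = z_0
entry J[1][0] = 0.5355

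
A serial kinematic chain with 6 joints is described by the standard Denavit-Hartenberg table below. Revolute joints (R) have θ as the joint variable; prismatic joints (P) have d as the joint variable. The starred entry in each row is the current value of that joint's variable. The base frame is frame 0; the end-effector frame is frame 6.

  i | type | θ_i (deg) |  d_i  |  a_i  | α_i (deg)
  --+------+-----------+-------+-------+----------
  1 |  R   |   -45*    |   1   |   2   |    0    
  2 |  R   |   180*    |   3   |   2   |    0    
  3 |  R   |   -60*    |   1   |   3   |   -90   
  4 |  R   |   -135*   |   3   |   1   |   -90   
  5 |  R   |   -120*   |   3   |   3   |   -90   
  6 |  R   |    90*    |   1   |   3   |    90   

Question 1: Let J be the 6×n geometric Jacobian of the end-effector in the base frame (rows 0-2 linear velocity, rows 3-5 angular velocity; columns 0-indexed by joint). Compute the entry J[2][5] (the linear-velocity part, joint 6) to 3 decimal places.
1.061

axis z_5 = (-0.6415,-0.4621,0.6124); lever o_n−o_5 = (-1.1905,-2.5111,-1.5089)
cross product → J_v[:, 5] = (2.2350,-1.6970,1.0607)
J_ω[:, 5] = z_5
entry J[2][5] = 1.0607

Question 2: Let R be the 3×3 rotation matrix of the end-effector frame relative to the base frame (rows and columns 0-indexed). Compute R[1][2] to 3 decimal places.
End-effector z-axis (col 2 of R) = (-0.7450,0.5657,-0.3536)
R[1][2] = 0.5657

0.566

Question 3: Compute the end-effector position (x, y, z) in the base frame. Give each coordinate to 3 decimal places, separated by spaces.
-5.181 4.226 5.259

after link 1: o_1 = (1.4142, -1.4142, 1.0000)
after link 2: o_2 = (0.0000, 0.0000, 4.0000)
after link 3: o_3 = (0.7765, 2.8978, 5.0000)
after link 4: o_4 = (-2.3043, 2.9912, 5.7071)
after link 5: o_5 = (-3.9903, 6.7372, 6.7678)
after link 6: o_6 = (-5.1808, 4.2261, 5.2588)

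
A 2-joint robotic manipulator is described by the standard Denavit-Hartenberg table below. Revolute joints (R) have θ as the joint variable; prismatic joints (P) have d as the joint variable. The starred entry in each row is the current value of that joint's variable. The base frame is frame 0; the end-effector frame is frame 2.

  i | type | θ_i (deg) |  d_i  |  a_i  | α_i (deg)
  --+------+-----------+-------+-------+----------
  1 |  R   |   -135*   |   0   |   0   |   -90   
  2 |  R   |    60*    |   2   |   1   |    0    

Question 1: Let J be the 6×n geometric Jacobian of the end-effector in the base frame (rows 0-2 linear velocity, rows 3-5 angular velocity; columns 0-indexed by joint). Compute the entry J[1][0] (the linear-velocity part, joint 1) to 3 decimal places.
axis z_0 = ẑ; lever o_n−o_0 = (1.0607,-1.7678,-0.8660)
cross product → J_v[:, 0] = (1.7678,1.0607,-0.0000)
J_ω[:, 0] = z_0
entry J[1][0] = 1.0607

1.061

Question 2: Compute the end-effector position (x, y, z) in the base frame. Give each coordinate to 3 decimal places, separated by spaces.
after link 1: o_1 = (0.0000, 0.0000, 0.0000)
after link 2: o_2 = (1.0607, -1.7678, -0.8660)

1.061 -1.768 -0.866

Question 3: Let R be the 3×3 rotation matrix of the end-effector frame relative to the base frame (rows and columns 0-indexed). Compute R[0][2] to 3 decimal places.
End-effector z-axis (col 2 of R) = (0.7071,-0.7071,0.0000)
R[0][2] = 0.7071

0.707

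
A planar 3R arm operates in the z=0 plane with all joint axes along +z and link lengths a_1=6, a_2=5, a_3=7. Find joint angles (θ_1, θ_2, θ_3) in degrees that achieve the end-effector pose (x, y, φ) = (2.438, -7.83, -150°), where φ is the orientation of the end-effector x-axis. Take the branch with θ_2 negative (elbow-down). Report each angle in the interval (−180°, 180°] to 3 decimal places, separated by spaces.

wrist centre = target − a_3·(cos φ, sin φ) = (8.5002, -4.3300)
cos θ_2 = (91.0019−6²−5²)/(2·6·5) = 0.5000; θ_2 = -59.9979° (elbow-down)
β = atan2(-4.3300,8.5002) = -26.9943°; ψ = atan2(-4.3300,8.5002) = -26.9946°
θ_1 = β − ψ = 0.0002°
θ_3 = φ − θ_1 − θ_2 = -90.0024° (wrapped to (-180°,180°])

0.000 -59.998 -90.002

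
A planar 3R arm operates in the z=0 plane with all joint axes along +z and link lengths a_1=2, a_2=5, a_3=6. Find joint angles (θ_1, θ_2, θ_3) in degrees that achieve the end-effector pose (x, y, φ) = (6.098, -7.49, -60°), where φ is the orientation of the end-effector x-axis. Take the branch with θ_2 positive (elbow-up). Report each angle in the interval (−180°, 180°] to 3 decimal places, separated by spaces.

wrist centre = target − a_3·(cos φ, sin φ) = (3.0980, -2.2938)
cos θ_2 = (14.8593−2²−5²)/(2·2·5) = -0.7070; θ_2 = 134.9940° (elbow-up)
β = atan2(-2.2938,3.0980) = -36.5173°; ψ = atan2(3.5359,-1.5352) = 113.4688°
θ_1 = β − ψ = -149.9861°
θ_3 = φ − θ_1 − θ_2 = -45.0079° (wrapped to (-180°,180°])

-149.986 134.994 -45.008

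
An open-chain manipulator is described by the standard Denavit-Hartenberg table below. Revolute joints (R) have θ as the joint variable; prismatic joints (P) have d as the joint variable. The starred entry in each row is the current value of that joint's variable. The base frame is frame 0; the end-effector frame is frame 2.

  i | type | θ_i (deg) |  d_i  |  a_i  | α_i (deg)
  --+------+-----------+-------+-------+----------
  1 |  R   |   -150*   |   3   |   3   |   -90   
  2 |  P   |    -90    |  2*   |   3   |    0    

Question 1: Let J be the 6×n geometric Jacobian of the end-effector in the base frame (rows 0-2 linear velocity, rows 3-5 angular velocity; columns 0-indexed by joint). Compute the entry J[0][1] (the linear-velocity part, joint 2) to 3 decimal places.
0.500

prismatic axis z_1 = (0.5000,-0.8660,0.0000)
J_v[:, 1] = z_1; J_ω[:, 1] = (0,0,0)
entry J[0][1] = 0.5000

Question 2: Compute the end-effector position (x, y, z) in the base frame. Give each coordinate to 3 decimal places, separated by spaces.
-1.598 -3.232 6.000

after link 1: o_1 = (-2.5981, -1.5000, 3.0000)
after link 2: o_2 = (-1.5981, -3.2321, 6.0000)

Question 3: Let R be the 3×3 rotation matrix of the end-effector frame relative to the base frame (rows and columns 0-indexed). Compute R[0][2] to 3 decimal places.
End-effector z-axis (col 2 of R) = (0.5000,-0.8660,0.0000)
R[0][2] = 0.5000

0.500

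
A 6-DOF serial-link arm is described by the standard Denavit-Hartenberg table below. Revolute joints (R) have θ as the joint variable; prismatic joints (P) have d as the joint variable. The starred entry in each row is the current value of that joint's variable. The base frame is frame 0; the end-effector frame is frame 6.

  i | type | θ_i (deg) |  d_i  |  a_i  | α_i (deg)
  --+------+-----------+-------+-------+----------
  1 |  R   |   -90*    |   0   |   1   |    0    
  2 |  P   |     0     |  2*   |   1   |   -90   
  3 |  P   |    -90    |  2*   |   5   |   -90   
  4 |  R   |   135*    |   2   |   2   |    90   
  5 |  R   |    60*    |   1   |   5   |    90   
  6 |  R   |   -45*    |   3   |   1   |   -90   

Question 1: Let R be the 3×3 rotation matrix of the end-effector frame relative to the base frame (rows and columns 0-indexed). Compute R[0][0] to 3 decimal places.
0.250

End-effector x-axis (col 0 of R) = (0.2500,-0.6124,-0.7500)
R[0][0] = 0.2500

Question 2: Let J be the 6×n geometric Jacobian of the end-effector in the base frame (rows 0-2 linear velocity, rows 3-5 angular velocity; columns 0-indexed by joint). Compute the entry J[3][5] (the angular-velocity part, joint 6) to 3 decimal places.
axis z_5 = (-0.6124,0.5000,-0.6124); lever o_n−o_5 = (-1.5871,0.8876,-2.5871)
cross product → J_v[:, 5] = (-0.7500,-0.6124,0.2500)
J_ω[:, 5] = z_5
entry J[3][5] = -0.6124

-0.612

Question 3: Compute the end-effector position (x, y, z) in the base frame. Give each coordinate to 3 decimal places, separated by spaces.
-3.476 -7.442 1.938

after link 1: o_1 = (0.0000, -1.0000, 0.0000)
after link 2: o_2 = (0.0000, -2.0000, 2.0000)
after link 3: o_3 = (2.0000, -2.0000, 7.0000)
after link 4: o_4 = (0.5858, -4.0000, 5.5858)
after link 5: o_5 = (-1.8891, -8.3301, 4.5251)
after link 6: o_6 = (-3.4762, -7.4425, 1.9380)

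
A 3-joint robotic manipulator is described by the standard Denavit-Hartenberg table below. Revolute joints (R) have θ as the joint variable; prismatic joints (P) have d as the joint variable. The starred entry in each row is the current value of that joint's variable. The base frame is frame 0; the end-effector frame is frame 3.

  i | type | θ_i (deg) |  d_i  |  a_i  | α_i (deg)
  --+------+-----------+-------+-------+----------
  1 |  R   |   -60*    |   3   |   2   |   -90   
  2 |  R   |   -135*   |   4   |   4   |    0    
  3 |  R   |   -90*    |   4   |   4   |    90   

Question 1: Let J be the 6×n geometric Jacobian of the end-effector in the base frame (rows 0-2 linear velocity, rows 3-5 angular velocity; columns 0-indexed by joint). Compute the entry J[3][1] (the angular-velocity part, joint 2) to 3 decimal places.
0.866

axis z_1 = (0.8660,0.5000,0.0000); lever o_n−o_1 = (4.0998,8.8990,0.0000)
cross product → J_v[:, 1] = (0.0000,-0.0000,5.6569)
J_ω[:, 1] = z_1
entry J[3][1] = 0.8660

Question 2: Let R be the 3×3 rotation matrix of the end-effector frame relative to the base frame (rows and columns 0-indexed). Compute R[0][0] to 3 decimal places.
End-effector x-axis (col 0 of R) = (-0.3536,0.6124,-0.7071)
R[0][0] = -0.3536

-0.354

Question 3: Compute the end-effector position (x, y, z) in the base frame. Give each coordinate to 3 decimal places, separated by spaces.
after link 1: o_1 = (1.0000, -1.7321, 3.0000)
after link 2: o_2 = (3.0499, 2.7174, 5.8284)
after link 3: o_3 = (5.0998, 7.1669, 3.0000)

5.100 7.167 3.000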